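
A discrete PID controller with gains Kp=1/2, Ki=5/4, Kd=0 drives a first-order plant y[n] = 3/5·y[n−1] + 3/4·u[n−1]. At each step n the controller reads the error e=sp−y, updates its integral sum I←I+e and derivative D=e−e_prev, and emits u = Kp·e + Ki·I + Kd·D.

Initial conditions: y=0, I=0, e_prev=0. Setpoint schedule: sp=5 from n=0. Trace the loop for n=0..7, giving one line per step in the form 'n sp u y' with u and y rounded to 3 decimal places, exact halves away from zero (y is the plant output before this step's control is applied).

(exact arithmetic carried between steps; '≈' marks a value shown rounded to 6 d.p. or computed from one; I and e_prev carry over from the previous line; the table rounds u and y to 3 d.p., halves away from zero)
n=0: y=0, sp=5, e=sp−y=5; I=5, D=e−e_prev=5; u=1/2·5+5/4·5+0·5=8.75; next y=3/5·0+3/4·8.75=6.5625
n=1: y=6.5625, sp=5, e=sp−y=-1.5625; I=3.4375, D=e−e_prev=-6.5625; u=1/2·(-1.5625)+5/4·3.4375+0·(-6.5625)=3.515625; next y=3/5·6.5625+3/4·3.515625≈6.574219
n=2: y≈6.574219, sp=5, e=sp−y≈-1.574219; I≈1.863281, D=e−e_prev≈-0.011719; u=1/2·(-1.574219)+5/4·1.863281+0·(-0.011719)≈1.541992; next y=3/5·6.574219+3/4·1.541992≈5.101025
n=3: y≈5.101025, sp=5, e=sp−y≈-0.101025; I≈1.762256, D=e−e_prev≈1.473193; u=1/2·(-0.101025)+5/4·1.762256+0·1.473193≈2.152307; next y=3/5·5.101025+3/4·2.152307≈4.674846
n=4: y≈4.674846, sp=5, e=sp−y≈0.325154; I≈2.087410, D=e−e_prev≈0.426180; u=1/2·0.325154+5/4·2.087410+0·0.426180≈2.771840; next y=3/5·4.674846+3/4·2.771840≈4.883787
n=5: y≈4.883787, sp=5, e=sp−y≈0.116213; I≈2.203623, D=e−e_prev≈-0.208942; u=1/2·0.116213+5/4·2.203623+0·(-0.208942)≈2.812635; next y=3/5·4.883787+3/4·2.812635≈5.039749
n=6: y≈5.039749, sp=5, e=sp−y≈-0.039749; I≈2.163874, D=e−e_prev≈-0.155961; u=1/2·(-0.039749)+5/4·2.163874+0·(-0.155961)≈2.684969; next y=3/5·5.039749+3/4·2.684969≈5.037576
n=7: y≈5.037576, sp=5, e=sp−y≈-0.037576; I≈2.126299, D=e−e_prev≈0.002173; u=1/2·(-0.037576)+5/4·2.126299+0·0.002173≈2.639086; next y=3/5·5.037576+3/4·2.639086≈5.001860

0 5 8.750 0.000
1 5 3.516 6.563
2 5 1.542 6.574
3 5 2.152 5.101
4 5 2.772 4.675
5 5 2.813 4.884
6 5 2.685 5.040
7 5 2.639 5.038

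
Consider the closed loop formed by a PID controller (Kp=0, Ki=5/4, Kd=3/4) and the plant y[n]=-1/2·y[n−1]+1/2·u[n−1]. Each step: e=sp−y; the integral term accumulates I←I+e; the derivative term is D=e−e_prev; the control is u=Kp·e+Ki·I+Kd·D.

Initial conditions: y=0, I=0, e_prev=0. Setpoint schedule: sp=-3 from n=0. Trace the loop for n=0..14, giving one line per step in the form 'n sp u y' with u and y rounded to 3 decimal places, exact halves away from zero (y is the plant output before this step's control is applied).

(exact arithmetic carried between steps; '≈' marks a value shown rounded to 6 d.p. or computed from one; I and e_prev carry over from the previous line; the table rounds u and y to 3 d.p., halves away from zero)
n=0: y=0, sp=-3, e=sp−y=-3; I=-3, D=e−e_prev=-3; u=0·(-3)+5/4·(-3)+3/4·(-3)=-6; next y=-1/2·0+1/2·(-6)=-3
n=1: y=-3, sp=-3, e=sp−y=0; I=-3, D=e−e_prev=3; u=0·0+5/4·(-3)+3/4·3=-1.5; next y=-1/2·(-3)+1/2·(-1.5)=0.75
n=2: y=0.75, sp=-3, e=sp−y=-3.75; I=-6.75, D=e−e_prev=-3.75; u=0·(-3.75)+5/4·(-6.75)+3/4·(-3.75)=-11.25; next y=-1/2·0.75+1/2·(-11.25)=-6
n=3: y=-6, sp=-3, e=sp−y=3; I=-3.75, D=e−e_prev=6.75; u=0·3+5/4·(-3.75)+3/4·6.75=0.375; next y=-1/2·(-6)+1/2·0.375=3.1875
n=4: y=3.1875, sp=-3, e=sp−y=-6.1875; I=-9.9375, D=e−e_prev=-9.1875; u=0·(-6.1875)+5/4·(-9.9375)+3/4·(-9.1875)=-19.3125; next y=-1/2·3.1875+1/2·(-19.3125)=-11.25
n=5: y=-11.25, sp=-3, e=sp−y=8.25; I=-1.6875, D=e−e_prev=14.4375; u=0·8.25+5/4·(-1.6875)+3/4·14.4375=8.71875; next y=-1/2·(-11.25)+1/2·8.71875=9.984375
n=6: y=9.984375, sp=-3, e=sp−y=-12.984375; I=-14.671875, D=e−e_prev=-21.234375; u=0·(-12.984375)+5/4·(-14.671875)+3/4·(-21.234375)=-34.265625; next y=-1/2·9.984375+1/2·(-34.265625)=-22.125
n=7: y=-22.125, sp=-3, e=sp−y=19.125; I=4.453125, D=e−e_prev=32.109375; u=0·19.125+5/4·4.453125+3/4·32.109375≈29.648438; next y=-1/2·(-22.125)+1/2·29.648438≈25.886719
n=8: y≈25.886719, sp=-3, e=sp−y≈-28.886719; I≈-24.433594, D=e−e_prev≈-48.011719; u=0·(-28.886719)+5/4·(-24.433594)+3/4·(-48.011719)≈-66.550781; next y=-1/2·25.886719+1/2·(-66.550781)≈-46.21875
n=9: y=-46.21875, sp=-3, e=sp−y=43.21875; I≈18.785156, D=e−e_prev≈72.105469; u=0·43.21875+5/4·18.785156+3/4·72.105469≈77.560547; next y=-1/2·(-46.21875)+1/2·77.560547≈61.889648
n=10: y≈61.889648, sp=-3, e=sp−y≈-64.889648; I≈-46.104492, D=e−e_prev≈-108.108398; u=0·(-64.889648)+5/4·(-46.104492)+3/4·(-108.108398)≈-138.711914; next y=-1/2·61.889648+1/2·(-138.711914)≈-100.300781
n=11: y≈-100.300781, sp=-3, e=sp−y≈97.300781; I≈51.196289, D=e−e_prev≈162.190430; u=0·97.300781+5/4·51.196289+3/4·162.190430≈185.638184; next y=-1/2·(-100.300781)+1/2·185.638184≈142.969482
n=12: y≈142.969482, sp=-3, e=sp−y≈-145.969482; I≈-94.773193, D=e−e_prev≈-243.270264; u=0·(-145.969482)+5/4·(-94.773193)+3/4·(-243.270264)≈-300.919189; next y=-1/2·142.969482+1/2·(-300.919189)≈-221.944336
n=13: y≈-221.944336, sp=-3, e=sp−y≈218.944336; I≈124.171143, D=e−e_prev≈364.913818; u=0·218.944336+5/4·124.171143+3/4·364.913818≈428.899292; next y=-1/2·(-221.944336)+1/2·428.899292≈325.421814
n=14: y≈325.421814, sp=-3, e=sp−y≈-328.421814; I≈-204.250671, D=e−e_prev≈-547.366150; u=0·(-328.421814)+5/4·(-204.250671)+3/4·(-547.366150)≈-665.837952; next y=-1/2·325.421814+1/2·(-665.837952)≈-495.629883

0 -3 -6.000 0.000
1 -3 -1.500 -3.000
2 -3 -11.250 0.750
3 -3 0.375 -6.000
4 -3 -19.313 3.188
5 -3 8.719 -11.250
6 -3 -34.266 9.984
7 -3 29.648 -22.125
8 -3 -66.551 25.887
9 -3 77.561 -46.219
10 -3 -138.712 61.890
11 -3 185.638 -100.301
12 -3 -300.919 142.969
13 -3 428.899 -221.944
14 -3 -665.838 325.422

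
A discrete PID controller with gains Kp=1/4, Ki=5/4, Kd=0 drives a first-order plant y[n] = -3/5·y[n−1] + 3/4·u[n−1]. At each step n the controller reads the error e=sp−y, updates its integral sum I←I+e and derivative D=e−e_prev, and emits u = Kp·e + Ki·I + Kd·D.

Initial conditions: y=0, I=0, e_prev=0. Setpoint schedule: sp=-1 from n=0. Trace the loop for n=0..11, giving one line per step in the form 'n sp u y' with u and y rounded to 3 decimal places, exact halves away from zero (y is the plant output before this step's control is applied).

(exact arithmetic carried between steps; '≈' marks a value shown rounded to 6 d.p. or computed from one; I and e_prev carry over from the previous line; the table rounds u and y to 3 d.p., halves away from zero)
n=0: y=0, sp=-1, e=sp−y=-1; I=-1, D=e−e_prev=-1; u=1/4·(-1)+5/4·(-1)+0·(-1)=-1.5; next y=-3/5·0+3/4·(-1.5)=-1.125
n=1: y=-1.125, sp=-1, e=sp−y=0.125; I=-0.875, D=e−e_prev=1.125; u=1/4·0.125+5/4·(-0.875)+0·1.125=-1.0625; next y=-3/5·(-1.125)+3/4·(-1.0625)=-0.121875
n=2: y=-0.121875, sp=-1, e=sp−y=-0.878125; I=-1.753125, D=e−e_prev=-1.003125; u=1/4·(-0.878125)+5/4·(-1.753125)+0·(-1.003125)≈-2.410938; next y=-3/5·(-0.121875)+3/4·(-2.410938)≈-1.735078
n=3: y≈-1.735078, sp=-1, e=sp−y≈0.735078; I≈-1.018047, D=e−e_prev≈1.613203; u=1/4·0.735078+5/4·(-1.018047)+0·1.613203≈-1.088789; next y=-3/5·(-1.735078)+3/4·(-1.088789)≈0.224455
n=4: y≈0.224455, sp=-1, e=sp−y≈-1.224455; I≈-2.242502, D=e−e_prev≈-1.959533; u=1/4·(-1.224455)+5/4·(-2.242502)+0·(-1.959533)≈-3.109241; next y=-3/5·0.224455+3/4·(-3.109241)≈-2.466604
n=5: y≈-2.466604, sp=-1, e=sp−y≈1.466604; I≈-0.775898, D=e−e_prev≈2.691059; u=1/4·1.466604+5/4·(-0.775898)+0·2.691059≈-0.603222; next y=-3/5·(-2.466604)+3/4·(-0.603222)≈1.027546
n=6: y≈1.027546, sp=-1, e=sp−y≈-2.027546; I≈-2.803444, D=e−e_prev≈-3.494150; u=1/4·(-2.027546)+5/4·(-2.803444)+0·(-3.494150)≈-4.011192; next y=-3/5·1.027546+3/4·(-4.011192)≈-3.624922
n=7: y≈-3.624922, sp=-1, e=sp−y≈2.624922; I≈-0.178523, D=e−e_prev≈4.652468; u=1/4·2.624922+5/4·(-0.178523)+0·4.652468≈0.433077; next y=-3/5·(-3.624922)+3/4·0.433077≈2.499761
n=8: y≈2.499761, sp=-1, e=sp−y≈-3.499761; I≈-3.678283, D=e−e_prev≈-6.124682; u=1/4·(-3.499761)+5/4·(-3.678283)+0·(-6.124682)≈-5.472795; next y=-3/5·2.499761+3/4·(-5.472795)≈-5.604452
n=9: y≈-5.604452, sp=-1, e=sp−y≈4.604452; I≈0.926169, D=e−e_prev≈8.104213; u=1/4·4.604452+5/4·0.926169+0·8.104213≈2.308824; next y=-3/5·(-5.604452)+3/4·2.308824≈5.094290
n=10: y≈5.094290, sp=-1, e=sp−y≈-6.094290; I≈-5.168121, D=e−e_prev≈-10.698742; u=1/4·(-6.094290)+5/4·(-5.168121)+0·(-10.698742)≈-7.983723; next y=-3/5·5.094290+3/4·(-7.983723)≈-9.044366
n=11: y≈-9.044366, sp=-1, e=sp−y≈8.044366; I≈2.876246, D=e−e_prev≈14.138656; u=1/4·8.044366+5/4·2.876246+0·14.138656≈5.606399; next y=-3/5·(-9.044366)+3/4·5.606399≈9.631419

0 -1 -1.500 0.000
1 -1 -1.063 -1.125
2 -1 -2.411 -0.122
3 -1 -1.089 -1.735
4 -1 -3.109 0.224
5 -1 -0.603 -2.467
6 -1 -4.011 1.028
7 -1 0.433 -3.625
8 -1 -5.473 2.500
9 -1 2.309 -5.604
10 -1 -7.984 5.094
11 -1 5.606 -9.044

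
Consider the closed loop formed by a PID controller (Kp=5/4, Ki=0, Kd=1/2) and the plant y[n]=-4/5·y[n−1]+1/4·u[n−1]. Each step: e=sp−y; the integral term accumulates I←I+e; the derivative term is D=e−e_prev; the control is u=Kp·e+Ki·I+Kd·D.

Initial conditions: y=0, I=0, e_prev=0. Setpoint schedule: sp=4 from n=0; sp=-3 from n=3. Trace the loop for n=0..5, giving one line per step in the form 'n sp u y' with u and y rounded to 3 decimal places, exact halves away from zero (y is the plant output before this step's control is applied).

0 4 7.000 0.000
1 4 1.938 1.750
2 4 7.477 -0.916
3 -3 -12.261 2.602
4 -3 6.558 -5.147
5 -3 -16.398 5.757

(exact arithmetic carried between steps; '≈' marks a value shown rounded to 6 d.p. or computed from one; I and e_prev carry over from the previous line; the table rounds u and y to 3 d.p., halves away from zero)
n=0: y=0, sp=4, e=sp−y=4; I=4, D=e−e_prev=4; u=5/4·4+0·4+1/2·4=7; next y=-4/5·0+1/4·7=1.75
n=1: y=1.75, sp=4, e=sp−y=2.25; I=6.25, D=e−e_prev=-1.75; u=5/4·2.25+0·6.25+1/2·(-1.75)=1.9375; next y=-4/5·1.75+1/4·1.9375=-0.915625
n=2: y=-0.915625, sp=4, e=sp−y=4.915625; I=11.165625, D=e−e_prev=2.665625; u=5/4·4.915625+0·11.165625+1/2·2.665625≈7.477344; next y=-4/5·(-0.915625)+1/4·7.477344≈2.601836
n=3: y≈2.601836, sp=-3, e=sp−y≈-5.601836; I≈5.563789, D=e−e_prev≈-10.517461; u=5/4·(-5.601836)+0·5.563789+1/2·(-10.517461)≈-12.261025; next y=-4/5·2.601836+1/4·(-12.261025)≈-5.146725
n=4: y≈-5.146725, sp=-3, e=sp−y≈2.146725; I≈7.710514, D=e−e_prev≈7.748561; u=5/4·2.146725+0·7.710514+1/2·7.748561≈6.557687; next y=-4/5·(-5.146725)+1/4·6.557687≈5.756802
n=5: y≈5.756802, sp=-3, e=sp−y≈-8.756802; I≈-1.046288, D=e−e_prev≈-10.903527; u=5/4·(-8.756802)+0·(-1.046288)+1/2·(-10.903527)≈-16.397766; next y=-4/5·5.756802+1/4·(-16.397766)≈-8.704883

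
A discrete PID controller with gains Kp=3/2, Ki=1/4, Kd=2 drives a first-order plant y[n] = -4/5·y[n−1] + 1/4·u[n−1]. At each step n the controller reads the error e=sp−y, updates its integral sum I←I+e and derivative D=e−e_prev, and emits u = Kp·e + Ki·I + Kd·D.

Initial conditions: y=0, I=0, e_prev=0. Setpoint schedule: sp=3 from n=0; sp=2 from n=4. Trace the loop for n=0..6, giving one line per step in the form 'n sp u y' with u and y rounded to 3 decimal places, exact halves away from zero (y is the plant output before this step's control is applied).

0 3 11.250 0.000
1 3 -4.547 2.813
2 3 24.372 -3.387
3 3 -32.139 8.802
4 2 76.585 -15.077
5 2 -138.470 31.208
6 2 287.263 -59.583

(exact arithmetic carried between steps; '≈' marks a value shown rounded to 6 d.p. or computed from one; I and e_prev carry over from the previous line; the table rounds u and y to 3 d.p., halves away from zero)
n=0: y=0, sp=3, e=sp−y=3; I=3, D=e−e_prev=3; u=3/2·3+1/4·3+2·3=11.25; next y=-4/5·0+1/4·11.25=2.8125
n=1: y=2.8125, sp=3, e=sp−y=0.1875; I=3.1875, D=e−e_prev=-2.8125; u=3/2·0.1875+1/4·3.1875+2·(-2.8125)=-4.546875; next y=-4/5·2.8125+1/4·(-4.546875)≈-3.386719
n=2: y≈-3.386719, sp=3, e=sp−y≈6.386719; I≈9.574219, D=e−e_prev≈6.199219; u=3/2·6.386719+1/4·9.574219+2·6.199219≈24.372070; next y=-4/5·(-3.386719)+1/4·24.372070≈8.802393
n=3: y≈8.802393, sp=3, e=sp−y≈-5.802393; I≈3.771826, D=e−e_prev≈-12.189111; u=3/2·(-5.802393)+1/4·3.771826+2·(-12.189111)≈-32.138855; next y=-4/5·8.802393+1/4·(-32.138855)≈-15.076628
n=4: y≈-15.076628, sp=2, e=sp−y≈17.076628; I≈20.848454, D=e−e_prev≈22.879020; u=3/2·17.076628+1/4·20.848454+2·22.879020≈76.585096; next y=-4/5·(-15.076628)+1/4·76.585096≈31.207576
n=5: y≈31.207576, sp=2, e=sp−y≈-29.207576; I≈-8.359122, D=e−e_prev≈-46.284204; u=3/2·(-29.207576)+1/4·(-8.359122)+2·(-46.284204)≈-138.469553; next y=-4/5·31.207576+1/4·(-138.469553)≈-59.583449
n=6: y≈-59.583449, sp=2, e=sp−y≈61.583449; I≈53.224327, D=e−e_prev≈90.791025; u=3/2·61.583449+1/4·53.224327+2·90.791025≈287.263307; next y=-4/5·(-59.583449)+1/4·287.263307≈119.482586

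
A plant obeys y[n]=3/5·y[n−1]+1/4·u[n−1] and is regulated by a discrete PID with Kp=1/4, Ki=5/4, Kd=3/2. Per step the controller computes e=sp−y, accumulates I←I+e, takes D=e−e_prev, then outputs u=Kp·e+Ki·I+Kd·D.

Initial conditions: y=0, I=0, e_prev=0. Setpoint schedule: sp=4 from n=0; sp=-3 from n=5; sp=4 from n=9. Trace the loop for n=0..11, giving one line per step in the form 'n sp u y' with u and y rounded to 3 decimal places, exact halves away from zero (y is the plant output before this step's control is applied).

0 4 12.000 0.000
1 4 2.000 3.000
2 4 9.850 2.300
3 4 6.298 3.843
4 4 8.696 3.880
5 -3 -13.964 4.502
6 -3 3.967 -0.790
7 -3 -10.656 0.518
8 -3 -4.478 -2.353
9 4 11.941 -2.532
10 4 -2.656 1.466
11 4 10.260 0.216

(exact arithmetic carried between steps; '≈' marks a value shown rounded to 6 d.p. or computed from one; I and e_prev carry over from the previous line; the table rounds u and y to 3 d.p., halves away from zero)
n=0: y=0, sp=4, e=sp−y=4; I=4, D=e−e_prev=4; u=1/4·4+5/4·4+3/2·4=12; next y=3/5·0+1/4·12=3
n=1: y=3, sp=4, e=sp−y=1; I=5, D=e−e_prev=-3; u=1/4·1+5/4·5+3/2·(-3)=2; next y=3/5·3+1/4·2=2.3
n=2: y=2.3, sp=4, e=sp−y=1.7; I=6.7, D=e−e_prev=0.7; u=1/4·1.7+5/4·6.7+3/2·0.7=9.85; next y=3/5·2.3+1/4·9.85=3.8425
n=3: y=3.8425, sp=4, e=sp−y=0.1575; I=6.8575, D=e−e_prev=-1.5425; u=1/4·0.1575+5/4·6.8575+3/2·(-1.5425)=6.2975; next y=3/5·3.8425+1/4·6.2975=3.879875
n=4: y=3.879875, sp=4, e=sp−y=0.120125; I=6.977625, D=e−e_prev=-0.037375; u=1/4·0.120125+5/4·6.977625+3/2·(-0.037375)=8.696; next y=3/5·3.879875+1/4·8.696=4.501925
n=5: y=4.501925, sp=-3, e=sp−y=-7.501925; I=-0.5243, D=e−e_prev=-7.62205; u=1/4·(-7.501925)+5/4·(-0.5243)+3/2·(-7.62205)≈-13.963931; next y=3/5·4.501925+1/4·(-13.963931)≈-0.789828
n=6: y≈-0.789828, sp=-3, e=sp−y≈-2.210172; I≈-2.734472, D=e−e_prev≈5.291753; u=1/4·(-2.210172)+5/4·(-2.734472)+3/2·5.291753≈3.966996; next y=3/5·(-0.789828)+1/4·3.966996≈0.517852
n=7: y≈0.517852, sp=-3, e=sp−y≈-3.517852; I≈-6.252324, D=e−e_prev≈-1.307680; u=1/4·(-3.517852)+5/4·(-6.252324)+3/2·(-1.307680)≈-10.656389; next y=3/5·0.517852+1/4·(-10.656389)≈-2.353386
n=8: y≈-2.353386, sp=-3, e=sp−y≈-0.646614; I≈-6.898939, D=e−e_prev≈2.871238; u=1/4·(-0.646614)+5/4·(-6.898939)+3/2·2.871238≈-4.478470; next y=3/5·(-2.353386)+1/4·(-4.478470)≈-2.531649
n=9: y≈-2.531649, sp=4, e=sp−y≈6.531649; I≈-0.367290, D=e−e_prev≈7.178263; u=1/4·6.531649+5/4·(-0.367290)+3/2·7.178263≈11.941195; next y=3/5·(-2.531649)+1/4·11.941195≈1.466309
n=10: y≈1.466309, sp=4, e=sp−y≈2.533691; I≈2.166401, D=e−e_prev≈-3.997958; u=1/4·2.533691+5/4·2.166401+3/2·(-3.997958)≈-2.655514; next y=3/5·1.466309+1/4·(-2.655514)≈0.215907
n=11: y≈0.215907, sp=4, e=sp−y≈3.784093; I≈5.950494, D=e−e_prev≈1.250402; u=1/4·3.784093+5/4·5.950494+3/2·1.250402≈10.259744; next y=3/5·0.215907+1/4·10.259744≈2.694480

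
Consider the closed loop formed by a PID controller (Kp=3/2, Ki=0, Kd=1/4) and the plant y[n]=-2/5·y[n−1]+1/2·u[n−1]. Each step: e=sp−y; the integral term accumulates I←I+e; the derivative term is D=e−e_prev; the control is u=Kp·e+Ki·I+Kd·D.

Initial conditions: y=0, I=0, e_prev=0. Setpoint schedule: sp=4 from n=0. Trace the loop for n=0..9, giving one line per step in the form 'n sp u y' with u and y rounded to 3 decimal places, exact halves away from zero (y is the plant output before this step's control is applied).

0 4 7.000 0.000
1 4 -0.125 3.500
2 4 9.434 -1.463
3 4 -3.644 5.302
4 4 14.226 -3.943
5 4 -10.194 8.690
6 4 23.175 -8.573
7 4 -22.423 15.017
8 4 39.886 -17.218
9 4 -45.257 26.830

(exact arithmetic carried between steps; '≈' marks a value shown rounded to 6 d.p. or computed from one; I and e_prev carry over from the previous line; the table rounds u and y to 3 d.p., halves away from zero)
n=0: y=0, sp=4, e=sp−y=4; I=4, D=e−e_prev=4; u=3/2·4+0·4+1/4·4=7; next y=-2/5·0+1/2·7=3.5
n=1: y=3.5, sp=4, e=sp−y=0.5; I=4.5, D=e−e_prev=-3.5; u=3/2·0.5+0·4.5+1/4·(-3.5)=-0.125; next y=-2/5·3.5+1/2·(-0.125)=-1.4625
n=2: y=-1.4625, sp=4, e=sp−y=5.4625; I=9.9625, D=e−e_prev=4.9625; u=3/2·5.4625+0·9.9625+1/4·4.9625=9.434375; next y=-2/5·(-1.4625)+1/2·9.434375≈5.302188
n=3: y≈5.302188, sp=4, e=sp−y≈-1.302188; I≈8.660313, D=e−e_prev≈-6.764688; u=3/2·(-1.302188)+0·8.660313+1/4·(-6.764688)≈-3.644453; next y=-2/5·5.302188+1/2·(-3.644453)≈-3.943102
n=4: y≈-3.943102, sp=4, e=sp−y≈7.943102; I≈16.603414, D=e−e_prev≈9.245289; u=3/2·7.943102+0·16.603414+1/4·9.245289≈14.225975; next y=-2/5·(-3.943102)+1/2·14.225975≈8.690228
n=5: y≈8.690228, sp=4, e=sp−y≈-4.690228; I≈11.913186, D=e−e_prev≈-12.633329; u=3/2·(-4.690228)+0·11.913186+1/4·(-12.633329)≈-10.193674; next y=-2/5·8.690228+1/2·(-10.193674)≈-8.572928
n=6: y≈-8.572928, sp=4, e=sp−y≈12.572928; I≈24.486114, D=e−e_prev≈17.263156; u=3/2·12.572928+0·24.486114+1/4·17.263156≈23.175182; next y=-2/5·(-8.572928)+1/2·23.175182≈15.016762
n=7: y≈15.016762, sp=4, e=sp−y≈-11.016762; I≈13.469352, D=e−e_prev≈-23.589690; u=3/2·(-11.016762)+0·13.469352+1/4·(-23.589690)≈-22.422566; next y=-2/5·15.016762+1/2·(-22.422566)≈-17.217988
n=8: y≈-17.217988, sp=4, e=sp−y≈21.217988; I≈34.687340, D=e−e_prev≈32.234750; u=3/2·21.217988+0·34.687340+1/4·32.234750≈39.885669; next y=-2/5·(-17.217988)+1/2·39.885669≈26.830030
n=9: y≈26.830030, sp=4, e=sp−y≈-22.830030; I≈11.857310, D=e−e_prev≈-44.048017; u=3/2·(-22.830030)+0·11.857310+1/4·(-44.048017)≈-45.257049; next y=-2/5·26.830030+1/2·(-45.257049)≈-33.360536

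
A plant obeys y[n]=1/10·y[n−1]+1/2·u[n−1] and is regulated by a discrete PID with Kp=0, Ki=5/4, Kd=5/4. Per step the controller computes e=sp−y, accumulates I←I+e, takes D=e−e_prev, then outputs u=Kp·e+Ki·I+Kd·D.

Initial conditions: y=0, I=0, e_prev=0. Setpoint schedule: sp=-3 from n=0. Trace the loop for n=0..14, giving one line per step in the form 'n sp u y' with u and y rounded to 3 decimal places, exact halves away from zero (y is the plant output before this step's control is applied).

(exact arithmetic carried between steps; '≈' marks a value shown rounded to 6 d.p. or computed from one; I and e_prev carry over from the previous line; the table rounds u and y to 3 d.p., halves away from zero)
n=0: y=0, sp=-3, e=sp−y=-3; I=-3, D=e−e_prev=-3; u=0·(-3)+5/4·(-3)+5/4·(-3)=-7.5; next y=1/10·0+1/2·(-7.5)=-3.75
n=1: y=-3.75, sp=-3, e=sp−y=0.75; I=-2.25, D=e−e_prev=3.75; u=0·0.75+5/4·(-2.25)+5/4·3.75=1.875; next y=1/10·(-3.75)+1/2·1.875=0.5625
n=2: y=0.5625, sp=-3, e=sp−y=-3.5625; I=-5.8125, D=e−e_prev=-4.3125; u=0·(-3.5625)+5/4·(-5.8125)+5/4·(-4.3125)=-12.65625; next y=1/10·0.5625+1/2·(-12.65625)=-6.271875
n=3: y=-6.271875, sp=-3, e=sp−y=3.271875; I=-2.540625, D=e−e_prev=6.834375; u=0·3.271875+5/4·(-2.540625)+5/4·6.834375≈5.367188; next y=1/10·(-6.271875)+1/2·5.367188≈2.056406
n=4: y≈2.056406, sp=-3, e=sp−y≈-5.056406; I≈-7.597031, D=e−e_prev≈-8.328281; u=0·(-5.056406)+5/4·(-7.597031)+5/4·(-8.328281)≈-19.906641; next y=1/10·2.056406+1/2·(-19.906641)≈-9.747680
n=5: y≈-9.747680, sp=-3, e=sp−y≈6.747680; I≈-0.849352, D=e−e_prev≈11.804086; u=0·6.747680+5/4·(-0.849352)+5/4·11.804086≈13.693418; next y=1/10·(-9.747680)+1/2·13.693418≈5.871941
n=6: y≈5.871941, sp=-3, e=sp−y≈-8.871941; I≈-9.721293, D=e−e_prev≈-15.619621; u=0·(-8.871941)+5/4·(-9.721293)+5/4·(-15.619621)≈-31.676142; next y=1/10·5.871941+1/2·(-31.676142)≈-15.250877
n=7: y≈-15.250877, sp=-3, e=sp−y≈12.250877; I≈2.529584, D=e−e_prev≈21.122818; u=0·12.250877+5/4·2.529584+5/4·21.122818≈29.565502; next y=1/10·(-15.250877)+1/2·29.565502≈13.257663
n=8: y≈13.257663, sp=-3, e=sp−y≈-16.257663; I≈-13.728079, D=e−e_prev≈-28.508540; u=0·(-16.257663)+5/4·(-13.728079)+5/4·(-28.508540)≈-52.795774; next y=1/10·13.257663+1/2·(-52.795774)≈-25.072121
n=9: y≈-25.072121, sp=-3, e=sp−y≈22.072121; I≈8.344042, D=e−e_prev≈38.329784; u=0·22.072121+5/4·8.344042+5/4·38.329784≈58.342282; next y=1/10·(-25.072121)+1/2·58.342282≈26.663929
n=10: y≈26.663929, sp=-3, e=sp−y≈-29.663929; I≈-21.319888, D=e−e_prev≈-51.736050; u=0·(-29.663929)+5/4·(-21.319888)+5/4·(-51.736050)≈-91.319922; next y=1/10·26.663929+1/2·(-91.319922)≈-42.993568
n=11: y≈-42.993568, sp=-3, e=sp−y≈39.993568; I≈18.673680, D=e−e_prev≈69.657497; u=0·39.993568+5/4·18.673680+5/4·69.657497≈110.413972; next y=1/10·(-42.993568)+1/2·110.413972≈50.907629
n=12: y≈50.907629, sp=-3, e=sp−y≈-53.907629; I≈-35.233949, D=e−e_prev≈-93.901197; u=0·(-53.907629)+5/4·(-35.233949)+5/4·(-93.901197)≈-161.418932; next y=1/10·50.907629+1/2·(-161.418932)≈-75.618703
n=13: y≈-75.618703, sp=-3, e=sp−y≈72.618703; I≈37.384755, D=e−e_prev≈126.526332; u=0·72.618703+5/4·37.384755+5/4·126.526332≈204.888859; next y=1/10·(-75.618703)+1/2·204.888859≈94.882559
n=14: y≈94.882559, sp=-3, e=sp−y≈-97.882559; I≈-60.497804, D=e−e_prev≈-170.501262; u=0·(-97.882559)+5/4·(-60.497804)+5/4·(-170.501262)≈-288.748833; next y=1/10·94.882559+1/2·(-288.748833)≈-134.886161

0 -3 -7.500 0.000
1 -3 1.875 -3.750
2 -3 -12.656 0.563
3 -3 5.367 -6.272
4 -3 -19.907 2.056
5 -3 13.693 -9.748
6 -3 -31.676 5.872
7 -3 29.566 -15.251
8 -3 -52.796 13.258
9 -3 58.342 -25.072
10 -3 -91.320 26.664
11 -3 110.414 -42.994
12 -3 -161.419 50.908
13 -3 204.889 -75.619
14 -3 -288.749 94.883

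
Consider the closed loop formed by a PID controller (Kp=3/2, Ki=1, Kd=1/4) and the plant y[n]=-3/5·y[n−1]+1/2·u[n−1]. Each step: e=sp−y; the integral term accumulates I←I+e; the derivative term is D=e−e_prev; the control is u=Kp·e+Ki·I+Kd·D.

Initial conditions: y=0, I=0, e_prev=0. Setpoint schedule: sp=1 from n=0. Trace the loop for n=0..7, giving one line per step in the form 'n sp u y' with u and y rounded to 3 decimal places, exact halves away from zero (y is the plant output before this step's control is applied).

0 1 2.750 0.000
1 1 -0.281 1.375
2 1 6.124 -0.966
3 1 -5.165 3.641
4 1 16.470 -4.767
5 1 -23.487 11.095
6 1 51.497 -18.401
7 1 -88.248 36.789

(exact arithmetic carried between steps; '≈' marks a value shown rounded to 6 d.p. or computed from one; I and e_prev carry over from the previous line; the table rounds u and y to 3 d.p., halves away from zero)
n=0: y=0, sp=1, e=sp−y=1; I=1, D=e−e_prev=1; u=3/2·1+1·1+1/4·1=2.75; next y=-3/5·0+1/2·2.75=1.375
n=1: y=1.375, sp=1, e=sp−y=-0.375; I=0.625, D=e−e_prev=-1.375; u=3/2·(-0.375)+1·0.625+1/4·(-1.375)=-0.28125; next y=-3/5·1.375+1/2·(-0.28125)=-0.965625
n=2: y=-0.965625, sp=1, e=sp−y=1.965625; I=2.590625, D=e−e_prev=2.340625; u=3/2·1.965625+1·2.590625+1/4·2.340625≈6.124219; next y=-3/5·(-0.965625)+1/2·6.124219≈3.641484
n=3: y≈3.641484, sp=1, e=sp−y≈-2.641484; I≈-0.050859, D=e−e_prev≈-4.607109; u=3/2·(-2.641484)+1·(-0.050859)+1/4·(-4.607109)≈-5.164863; next y=-3/5·3.641484+1/2·(-5.164863)≈-4.767322
n=4: y≈-4.767322, sp=1, e=sp−y≈5.767322; I≈5.716463, D=e−e_prev≈8.408807; u=3/2·5.767322+1·5.716463+1/4·8.408807≈16.469648; next y=-3/5·(-4.767322)+1/2·16.469648≈11.095217
n=5: y≈11.095217, sp=1, e=sp−y≈-10.095217; I≈-4.378754, D=e−e_prev≈-15.862540; u=3/2·(-10.095217)+1·(-4.378754)+1/4·(-15.862540)≈-23.487215; next y=-3/5·11.095217+1/2·(-23.487215)≈-18.400738
n=6: y≈-18.400738, sp=1, e=sp−y≈19.400738; I≈15.021984, D=e−e_prev≈29.495955; u=3/2·19.400738+1·15.021984+1/4·29.495955≈51.497080; next y=-3/5·(-18.400738)+1/2·51.497080≈36.788983
n=7: y≈36.788983, sp=1, e=sp−y≈-35.788983; I≈-20.766999, D=e−e_prev≈-55.189721; u=3/2·(-35.788983)+1·(-20.766999)+1/4·(-55.189721)≈-88.247903; next y=-3/5·36.788983+1/2·(-88.247903)≈-66.197341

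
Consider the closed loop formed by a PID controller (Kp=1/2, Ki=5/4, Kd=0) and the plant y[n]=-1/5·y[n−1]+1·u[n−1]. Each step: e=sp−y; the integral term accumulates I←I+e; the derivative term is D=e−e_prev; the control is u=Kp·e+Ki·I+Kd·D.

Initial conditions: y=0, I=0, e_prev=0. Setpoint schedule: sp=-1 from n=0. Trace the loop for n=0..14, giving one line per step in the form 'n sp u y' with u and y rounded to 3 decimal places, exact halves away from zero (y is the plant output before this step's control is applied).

(exact arithmetic carried between steps; '≈' marks a value shown rounded to 6 d.p. or computed from one; I and e_prev carry over from the previous line; the table rounds u and y to 3 d.p., halves away from zero)
n=0: y=0, sp=-1, e=sp−y=-1; I=-1, D=e−e_prev=-1; u=1/2·(-1)+5/4·(-1)+0·(-1)=-1.75; next y=-1/5·0+1·(-1.75)=-1.75
n=1: y=-1.75, sp=-1, e=sp−y=0.75; I=-0.25, D=e−e_prev=1.75; u=1/2·0.75+5/4·(-0.25)+0·1.75=0.0625; next y=-1/5·(-1.75)+1·0.0625=0.4125
n=2: y=0.4125, sp=-1, e=sp−y=-1.4125; I=-1.6625, D=e−e_prev=-2.1625; u=1/2·(-1.4125)+5/4·(-1.6625)+0·(-2.1625)=-2.784375; next y=-1/5·0.4125+1·(-2.784375)=-2.866875
n=3: y=-2.866875, sp=-1, e=sp−y=1.866875; I=0.204375, D=e−e_prev=3.279375; u=1/2·1.866875+5/4·0.204375+0·3.279375≈1.188906; next y=-1/5·(-2.866875)+1·1.188906≈1.762281
n=4: y≈1.762281, sp=-1, e=sp−y≈-2.762281; I≈-2.557906, D=e−e_prev≈-4.629156; u=1/2·(-2.762281)+5/4·(-2.557906)+0·(-4.629156)≈-4.578523; next y=-1/5·1.762281+1·(-4.578523)≈-4.930980
n=5: y≈-4.930980, sp=-1, e=sp−y≈3.930980; I≈1.373073, D=e−e_prev≈6.693261; u=1/2·3.930980+5/4·1.373073+0·6.693261≈3.681832; next y=-1/5·(-4.930980)+1·3.681832≈4.668028
n=6: y≈4.668028, sp=-1, e=sp−y≈-5.668028; I≈-4.294954, D=e−e_prev≈-9.599007; u=1/2·(-5.668028)+5/4·(-4.294954)+0·(-9.599007)≈-8.202706; next y=-1/5·4.668028+1·(-8.202706)≈-9.136312
n=7: y≈-9.136312, sp=-1, e=sp−y≈8.136312; I≈3.841358, D=e−e_prev≈13.804340; u=1/2·8.136312+5/4·3.841358+0·13.804340≈8.869853; next y=-1/5·(-9.136312)+1·8.869853≈10.697116
n=8: y≈10.697116, sp=-1, e=sp−y≈-11.697116; I≈-7.855758, D=e−e_prev≈-19.833428; u=1/2·(-11.697116)+5/4·(-7.855758)+0·(-19.833428)≈-15.668255; next y=-1/5·10.697116+1·(-15.668255)≈-17.807678
n=9: y≈-17.807678, sp=-1, e=sp−y≈16.807678; I≈8.951920, D=e−e_prev≈28.504794; u=1/2·16.807678+5/4·8.951920+0·28.504794≈19.593740; next y=-1/5·(-17.807678)+1·19.593740≈23.155275
n=10: y≈23.155275, sp=-1, e=sp−y≈-24.155275; I≈-15.203355, D=e−e_prev≈-40.962954; u=1/2·(-24.155275)+5/4·(-15.203355)+0·(-40.962954)≈-31.081831; next y=-1/5·23.155275+1·(-31.081831)≈-35.712886
n=11: y≈-35.712886, sp=-1, e=sp−y≈34.712886; I≈19.509531, D=e−e_prev≈58.868162; u=1/2·34.712886+5/4·19.509531+0·58.868162≈41.743358; next y=-1/5·(-35.712886)+1·41.743358≈48.885935
n=12: y≈48.885935, sp=-1, e=sp−y≈-49.885935; I≈-30.376403, D=e−e_prev≈-84.598821; u=1/2·(-49.885935)+5/4·(-30.376403)+0·(-84.598821)≈-62.913472; next y=-1/5·48.885935+1·(-62.913472)≈-72.690659
n=13: y≈-72.690659, sp=-1, e=sp−y≈71.690659; I≈41.314255, D=e−e_prev≈121.576593; u=1/2·71.690659+5/4·41.314255+0·121.576593≈87.488148; next y=-1/5·(-72.690659)+1·87.488148≈102.026280
n=14: y≈102.026280, sp=-1, e=sp−y≈-103.026280; I≈-61.712025, D=e−e_prev≈-174.716939; u=1/2·(-103.026280)+5/4·(-61.712025)+0·(-174.716939)≈-128.653171; next y=-1/5·102.026280+1·(-128.653171)≈-149.058427

0 -1 -1.750 0.000
1 -1 0.063 -1.750
2 -1 -2.784 0.413
3 -1 1.189 -2.867
4 -1 -4.579 1.762
5 -1 3.682 -4.931
6 -1 -8.203 4.668
7 -1 8.870 -9.136
8 -1 -15.668 10.697
9 -1 19.594 -17.808
10 -1 -31.082 23.155
11 -1 41.743 -35.713
12 -1 -62.913 48.886
13 -1 87.488 -72.691
14 -1 -128.653 102.026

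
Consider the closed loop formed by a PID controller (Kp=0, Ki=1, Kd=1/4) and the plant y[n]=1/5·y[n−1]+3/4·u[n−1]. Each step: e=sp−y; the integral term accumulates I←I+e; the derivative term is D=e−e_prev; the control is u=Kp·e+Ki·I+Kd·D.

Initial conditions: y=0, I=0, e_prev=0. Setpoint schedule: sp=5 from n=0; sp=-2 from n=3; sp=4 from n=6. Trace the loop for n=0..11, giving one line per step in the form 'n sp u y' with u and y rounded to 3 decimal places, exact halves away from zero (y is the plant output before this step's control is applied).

(exact arithmetic carried between steps; '≈' marks a value shown rounded to 6 d.p. or computed from one; I and e_prev carry over from the previous line; the table rounds u and y to 3 d.p., halves away from zero)
n=0: y=0, sp=5, e=sp−y=5; I=5, D=e−e_prev=5; u=0·5+1·5+1/4·5=6.25; next y=1/5·0+3/4·6.25=4.6875
n=1: y=4.6875, sp=5, e=sp−y=0.3125; I=5.3125, D=e−e_prev=-4.6875; u=0·0.3125+1·5.3125+1/4·(-4.6875)=4.140625; next y=1/5·4.6875+3/4·4.140625≈4.042969
n=2: y≈4.042969, sp=5, e=sp−y≈0.957031; I≈6.269531, D=e−e_prev≈0.644531; u=0·0.957031+1·6.269531+1/4·0.644531≈6.430664; next y=1/5·4.042969+3/4·6.430664≈5.631592
n=3: y≈5.631592, sp=-2, e=sp−y≈-7.631592; I≈-1.362061, D=e−e_prev≈-8.588623; u=0·(-7.631592)+1·(-1.362061)+1/4·(-8.588623)≈-3.509216; next y=1/5·5.631592+3/4·(-3.509216)≈-1.505594
n=4: y≈-1.505594, sp=-2, e=sp−y≈-0.494406; I≈-1.856467, D=e−e_prev≈7.137186; u=0·(-0.494406)+1·(-1.856467)+1/4·7.137186≈-0.072170; next y=1/5·(-1.505594)+3/4·(-0.072170)≈-0.355246
n=5: y≈-0.355246, sp=-2, e=sp−y≈-1.644754; I≈-3.501220, D=e−e_prev≈-1.150347; u=0·(-1.644754)+1·(-3.501220)+1/4·(-1.150347)≈-3.788807; next y=1/5·(-0.355246)+3/4·(-3.788807)≈-2.912655
n=6: y≈-2.912655, sp=4, e=sp−y≈6.912655; I≈3.411434, D=e−e_prev≈8.557408; u=0·6.912655+1·3.411434+1/4·8.557408≈5.550786; next y=1/5·(-2.912655)+3/4·5.550786≈3.580559
n=7: y≈3.580559, sp=4, e=sp−y≈0.419441; I≈3.830875, D=e−e_prev≈-6.493213; u=0·0.419441+1·3.830875+1/4·(-6.493213)≈2.207572; next y=1/5·3.580559+3/4·2.207572≈2.371791
n=8: y≈2.371791, sp=4, e=sp−y≈1.628209; I≈5.459085, D=e−e_prev≈1.208768; u=0·1.628209+1·5.459085+1/4·1.208768≈5.761277; next y=1/5·2.371791+3/4·5.761277≈4.795316
n=9: y≈4.795316, sp=4, e=sp−y≈-0.795316; I≈4.663769, D=e−e_prev≈-2.423525; u=0·(-0.795316)+1·4.663769+1/4·(-2.423525)≈4.057888; next y=1/5·4.795316+3/4·4.057888≈4.002479
n=10: y≈4.002479, sp=4, e=sp−y≈-0.002479; I≈4.661290, D=e−e_prev≈0.792837; u=0·(-0.002479)+1·4.661290+1/4·0.792837≈4.859499; next y=1/5·4.002479+3/4·4.859499≈4.445120
n=11: y≈4.445120, sp=4, e=sp−y≈-0.445120; I≈4.216170, D=e−e_prev≈-0.442641; u=0·(-0.445120)+1·4.216170+1/4·(-0.442641)≈4.105510; next y=1/5·4.445120+3/4·4.105510≈3.968156

0 5 6.250 0.000
1 5 4.141 4.688
2 5 6.431 4.043
3 -2 -3.509 5.632
4 -2 -0.072 -1.506
5 -2 -3.789 -0.355
6 4 5.551 -2.913
7 4 2.208 3.581
8 4 5.761 2.372
9 4 4.058 4.795
10 4 4.859 4.002
11 4 4.106 4.445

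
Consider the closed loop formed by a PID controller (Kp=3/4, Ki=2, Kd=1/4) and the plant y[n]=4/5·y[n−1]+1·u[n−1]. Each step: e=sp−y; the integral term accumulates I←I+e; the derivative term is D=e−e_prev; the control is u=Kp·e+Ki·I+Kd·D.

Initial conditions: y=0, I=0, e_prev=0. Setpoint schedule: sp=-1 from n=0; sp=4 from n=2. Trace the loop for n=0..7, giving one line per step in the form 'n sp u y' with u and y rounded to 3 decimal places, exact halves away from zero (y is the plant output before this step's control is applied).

(exact arithmetic carried between steps; '≈' marks a value shown rounded to 6 d.p. or computed from one; I and e_prev carry over from the previous line; the table rounds u and y to 3 d.p., halves away from zero)
n=0: y=0, sp=-1, e=sp−y=-1; I=-1, D=e−e_prev=-1; u=3/4·(-1)+2·(-1)+1/4·(-1)=-3; next y=4/5·0+1·(-3)=-3
n=1: y=-3, sp=-1, e=sp−y=2; I=1, D=e−e_prev=3; u=3/4·2+2·1+1/4·3=4.25; next y=4/5·(-3)+1·4.25=1.85
n=2: y=1.85, sp=4, e=sp−y=2.15; I=3.15, D=e−e_prev=0.15; u=3/4·2.15+2·3.15+1/4·0.15=7.95; next y=4/5·1.85+1·7.95=9.43
n=3: y=9.43, sp=4, e=sp−y=-5.43; I=-2.28, D=e−e_prev=-7.58; u=3/4·(-5.43)+2·(-2.28)+1/4·(-7.58)=-10.5275; next y=4/5·9.43+1·(-10.5275)=-2.9835
n=4: y=-2.9835, sp=4, e=sp−y=6.9835; I=4.7035, D=e−e_prev=12.4135; u=3/4·6.9835+2·4.7035+1/4·12.4135=17.748; next y=4/5·(-2.9835)+1·17.748=15.3612
n=5: y=15.3612, sp=4, e=sp−y=-11.3612; I=-6.6577, D=e−e_prev=-18.3447; u=3/4·(-11.3612)+2·(-6.6577)+1/4·(-18.3447)=-26.422475; next y=4/5·15.3612+1·(-26.422475)=-14.133515
n=6: y=-14.133515, sp=4, e=sp−y=18.133515; I=11.475815, D=e−e_prev=29.494715; u=3/4·18.133515+2·11.475815+1/4·29.494715=43.925445; next y=4/5·(-14.133515)+1·43.925445=32.618633
n=7: y=32.618633, sp=4, e=sp−y=-28.618633; I=-17.142818, D=e−e_prev=-46.752148; u=3/4·(-28.618633)+2·(-17.142818)+1/4·(-46.752148)≈-67.437648; next y=4/5·32.618633+1·(-67.437648)≈-41.342741

0 -1 -3.000 0.000
1 -1 4.250 -3.000
2 4 7.950 1.850
3 4 -10.528 9.430
4 4 17.748 -2.984
5 4 -26.422 15.361
6 4 43.925 -14.134
7 4 -67.438 32.619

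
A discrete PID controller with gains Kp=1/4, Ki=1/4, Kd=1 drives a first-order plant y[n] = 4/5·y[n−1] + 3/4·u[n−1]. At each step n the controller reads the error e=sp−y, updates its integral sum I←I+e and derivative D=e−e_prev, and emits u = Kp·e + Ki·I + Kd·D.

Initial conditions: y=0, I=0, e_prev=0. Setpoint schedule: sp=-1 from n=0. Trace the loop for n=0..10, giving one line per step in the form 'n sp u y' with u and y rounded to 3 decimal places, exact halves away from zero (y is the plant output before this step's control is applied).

0 -1 -1.500 0.000
1 -1 0.938 -1.125
2 -1 -1.548 -0.197
3 -1 0.862 -1.319
4 -1 -1.546 -0.409
5 -1 0.833 -1.486
6 -1 -1.506 -0.564
7 -1 0.832 -1.581
8 -1 -1.450 -0.641
9 -1 0.839 -1.600
10 -1 -1.394 -0.650

(exact arithmetic carried between steps; '≈' marks a value shown rounded to 6 d.p. or computed from one; I and e_prev carry over from the previous line; the table rounds u and y to 3 d.p., halves away from zero)
n=0: y=0, sp=-1, e=sp−y=-1; I=-1, D=e−e_prev=-1; u=1/4·(-1)+1/4·(-1)+1·(-1)=-1.5; next y=4/5·0+3/4·(-1.5)=-1.125
n=1: y=-1.125, sp=-1, e=sp−y=0.125; I=-0.875, D=e−e_prev=1.125; u=1/4·0.125+1/4·(-0.875)+1·1.125=0.9375; next y=4/5·(-1.125)+3/4·0.9375=-0.196875
n=2: y=-0.196875, sp=-1, e=sp−y=-0.803125; I=-1.678125, D=e−e_prev=-0.928125; u=1/4·(-0.803125)+1/4·(-1.678125)+1·(-0.928125)≈-1.548438; next y=4/5·(-0.196875)+3/4·(-1.548438)≈-1.318828
n=3: y≈-1.318828, sp=-1, e=sp−y≈0.318828; I≈-1.359297, D=e−e_prev≈1.121953; u=1/4·0.318828+1/4·(-1.359297)+1·1.121953≈0.861836; next y=4/5·(-1.318828)+3/4·0.861836≈-0.408686
n=4: y≈-0.408686, sp=-1, e=sp−y≈-0.591314; I≈-1.950611, D=e−e_prev≈-0.910143; u=1/4·(-0.591314)+1/4·(-1.950611)+1·(-0.910143)≈-1.545624; next y=4/5·(-0.408686)+3/4·(-1.545624)≈-1.486166
n=5: y≈-1.486166, sp=-1, e=sp−y≈0.486166; I≈-1.464445, D=e−e_prev≈1.077481; u=1/4·0.486166+1/4·(-1.464445)+1·1.077481≈0.832911; next y=4/5·(-1.486166)+3/4·0.832911≈-0.564250
n=6: y≈-0.564250, sp=-1, e=sp−y≈-0.435750; I≈-1.900195, D=e−e_prev≈-0.921917; u=1/4·(-0.435750)+1/4·(-1.900195)+1·(-0.921917)≈-1.505903; next y=4/5·(-0.564250)+3/4·(-1.505903)≈-1.580827
n=7: y≈-1.580827, sp=-1, e=sp−y≈0.580827; I≈-1.319368, D=e−e_prev≈1.016577; u=1/4·0.580827+1/4·(-1.319368)+1·1.016577≈0.831942; next y=4/5·(-1.580827)+3/4·0.831942≈-0.640705
n=8: y≈-0.640705, sp=-1, e=sp−y≈-0.359295; I≈-1.678663, D=e−e_prev≈-0.940122; u=1/4·(-0.359295)+1/4·(-1.678663)+1·(-0.940122)≈-1.449612; next y=4/5·(-0.640705)+3/4·(-1.449612)≈-1.599773
n=9: y≈-1.599773, sp=-1, e=sp−y≈0.599773; I≈-1.078890, D=e−e_prev≈0.959068; u=1/4·0.599773+1/4·(-1.078890)+1·0.959068≈0.839288; next y=4/5·(-1.599773)+3/4·0.839288≈-0.650352
n=10: y≈-0.650352, sp=-1, e=sp−y≈-0.349648; I≈-1.428538, D=e−e_prev≈-0.949421; u=1/4·(-0.349648)+1/4·(-1.428538)+1·(-0.949421)≈-1.393967; next y=4/5·(-0.650352)+3/4·(-1.393967)≈-1.565757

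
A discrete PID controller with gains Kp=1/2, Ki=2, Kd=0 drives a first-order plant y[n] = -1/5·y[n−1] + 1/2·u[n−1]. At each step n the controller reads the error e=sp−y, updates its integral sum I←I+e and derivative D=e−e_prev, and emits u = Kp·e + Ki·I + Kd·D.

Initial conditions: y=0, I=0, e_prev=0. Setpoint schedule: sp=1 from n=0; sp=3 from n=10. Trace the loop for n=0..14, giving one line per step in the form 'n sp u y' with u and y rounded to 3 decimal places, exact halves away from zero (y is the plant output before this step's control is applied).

(exact arithmetic carried between steps; '≈' marks a value shown rounded to 6 d.p. or computed from one; I and e_prev carry over from the previous line; the table rounds u and y to 3 d.p., halves away from zero)
n=0: y=0, sp=1, e=sp−y=1; I=1, D=e−e_prev=1; u=1/2·1+2·1+0·1=2.5; next y=-1/5·0+1/2·2.5=1.25
n=1: y=1.25, sp=1, e=sp−y=-0.25; I=0.75, D=e−e_prev=-1.25; u=1/2·(-0.25)+2·0.75+0·(-1.25)=1.375; next y=-1/5·1.25+1/2·1.375=0.4375
n=2: y=0.4375, sp=1, e=sp−y=0.5625; I=1.3125, D=e−e_prev=0.8125; u=1/2·0.5625+2·1.3125+0·0.8125=2.90625; next y=-1/5·0.4375+1/2·2.90625=1.365625
n=3: y=1.365625, sp=1, e=sp−y=-0.365625; I=0.946875, D=e−e_prev=-0.928125; u=1/2·(-0.365625)+2·0.946875+0·(-0.928125)≈1.710938; next y=-1/5·1.365625+1/2·1.710938≈0.582344
n=4: y≈0.582344, sp=1, e=sp−y≈0.417656; I≈1.364531, D=e−e_prev≈0.783281; u=1/2·0.417656+2·1.364531+0·0.783281≈2.937891; next y=-1/5·0.582344+1/2·2.937891≈1.352477
n=5: y≈1.352477, sp=1, e=sp−y≈-0.352477; I≈1.012055, D=e−e_prev≈-0.770133; u=1/2·(-0.352477)+2·1.012055+0·(-0.770133)≈1.847871; next y=-1/5·1.352477+1/2·1.847871≈0.653440
n=6: y≈0.653440, sp=1, e=sp−y≈0.346560; I≈1.358614, D=e−e_prev≈0.699036; u=1/2·0.346560+2·1.358614+0·0.699036≈2.890509; next y=-1/5·0.653440+1/2·2.890509≈1.314566
n=7: y≈1.314566, sp=1, e=sp−y≈-0.314566; I≈1.044048, D=e−e_prev≈-0.661126; u=1/2·(-0.314566)+2·1.044048+0·(-0.661126)≈1.930813; next y=-1/5·1.314566+1/2·1.930813≈0.702493
n=8: y≈0.702493, sp=1, e=sp−y≈0.297507; I≈1.341555, D=e−e_prev≈0.612073; u=1/2·0.297507+2·1.341555+0·0.612073≈2.831863; next y=-1/5·0.702493+1/2·2.831863≈1.275433
n=9: y≈1.275433, sp=1, e=sp−y≈-0.275433; I≈1.066122, D=e−e_prev≈-0.572940; u=1/2·(-0.275433)+2·1.066122+0·(-0.572940)≈1.994527; next y=-1/5·1.275433+1/2·1.994527≈0.742177
n=10: y≈0.742177, sp=3, e=sp−y≈2.257823; I≈3.323945, D=e−e_prev≈2.533256; u=1/2·2.257823+2·3.323945+0·2.533256≈7.776801; next y=-1/5·0.742177+1/2·7.776801≈3.739965
n=11: y≈3.739965, sp=3, e=sp−y≈-0.739965; I≈2.583980, D=e−e_prev≈-2.997788; u=1/2·(-0.739965)+2·2.583980+0·(-2.997788)≈4.797977; next y=-1/5·3.739965+1/2·4.797977≈1.650995
n=12: y≈1.650995, sp=3, e=sp−y≈1.349005; I≈3.932984, D=e−e_prev≈2.088970; u=1/2·1.349005+2·3.932984+0·2.088970≈8.540471; next y=-1/5·1.650995+1/2·8.540471≈3.940036
n=13: y≈3.940036, sp=3, e=sp−y≈-0.940036; I≈2.992948, D=e−e_prev≈-2.289041; u=1/2·(-0.940036)+2·2.992948+0·(-2.289041)≈5.515878; next y=-1/5·3.940036+1/2·5.515878≈1.969932
n=14: y≈1.969932, sp=3, e=sp−y≈1.030068; I≈4.023016, D=e−e_prev≈1.970105; u=1/2·1.030068+2·4.023016+0·1.970105≈8.561067; next y=-1/5·1.969932+1/2·8.561067≈3.886547

0 1 2.500 0.000
1 1 1.375 1.250
2 1 2.906 0.438
3 1 1.711 1.366
4 1 2.938 0.582
5 1 1.848 1.352
6 1 2.891 0.653
7 1 1.931 1.315
8 1 2.832 0.702
9 1 1.995 1.275
10 3 7.777 0.742
11 3 4.798 3.740
12 3 8.540 1.651
13 3 5.516 3.940
14 3 8.561 1.970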